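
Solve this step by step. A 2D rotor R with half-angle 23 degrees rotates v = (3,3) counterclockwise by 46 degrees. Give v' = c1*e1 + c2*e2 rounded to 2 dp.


Rotor R = cos(23deg) - sin(23deg)*e12
Rotation angle theta = 2 * 23 = 46 degrees
v' = R*v*~R rotates v by theta.
cos(46deg) = 0.6947, sin(46deg) = 0.7193
v'_1 = 3*cos(46deg) - 3*sin(46deg)
= 3*0.6947 - 3*0.7193
= -0.07
v'_2 = 3*sin(46deg) + 3*cos(46deg)
= 3*0.7193 + 3*0.6947
= 4.24
v' = -0.07*e1 + 4.24*e2


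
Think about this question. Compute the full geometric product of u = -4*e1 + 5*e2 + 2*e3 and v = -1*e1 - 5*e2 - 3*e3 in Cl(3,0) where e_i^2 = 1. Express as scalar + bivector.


In Cl(3,0): e_i^2 = 1, e_ie_j = -e_je_i for i != j.
Scalar part = u . v = (-4)*(-1) + 5*(-5) + 2*(-3)
= 4 + (-25) + (-6) = -27
e12 coeff = (-4)*(-5) - 5*(-1) = 20 - (-5) = 25
e13 coeff = (-4)*(-3) - 2*(-1) = 12 - (-2) = 14
e23 coeff = 5*(-3) - 2*(-5) = -15 - (-10) = -5
uv = -27 + 25*e12 + 14*e13 - 5*e23


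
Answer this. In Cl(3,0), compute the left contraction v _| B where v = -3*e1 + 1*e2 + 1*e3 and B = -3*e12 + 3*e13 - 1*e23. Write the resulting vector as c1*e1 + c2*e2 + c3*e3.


Left contraction v _| B = <vB>_1 (grade-1 part of the geometric product vB).
Using e1_|e12 = e2, e2_|e12 = -e1, e1_|e13 = e3, e3_|e13 = -e1, e2_|e23 = e3, e3_|e23 = -e2:
e1 coeff: -v2*b12 - v3*b13 = -(1)*(-3) - (1)*(3) = 0
e2 coeff: v1*b12 - v3*b23 = (-3)*(-3) - (1)*(-1) = 10
e3 coeff: v1*b13 + v2*b23 = (-3)*(3) + (1)*(-1) = -10
v _| B = 0*e1 + 10*e2 - 10*e3


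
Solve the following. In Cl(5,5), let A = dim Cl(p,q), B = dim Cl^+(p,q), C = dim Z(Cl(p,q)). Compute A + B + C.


n = 5 + 5 = 10
Total dim = 2^10 = 1024
Even subalgebra dim = 2^9 = 512
n is even, so center dim = 1
Sum = 1024 + 512 + 1 = 1537


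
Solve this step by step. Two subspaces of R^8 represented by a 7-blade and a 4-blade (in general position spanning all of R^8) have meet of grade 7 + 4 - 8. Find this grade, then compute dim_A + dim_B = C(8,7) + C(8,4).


Meet grade = grade(A) + grade(B) - n
= 7 + 4 - 8 = 3
C(8,7) = 8
C(8,4) = 70
dim_A + dim_B = 8 + 70 = 78


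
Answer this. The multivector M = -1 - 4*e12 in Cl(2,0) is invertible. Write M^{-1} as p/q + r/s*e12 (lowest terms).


M = -1 - 4*e12, where e12^2 = -1.
Since M commutes with its reverse ~M = a - b*e12, M * ~M = a^2 - b^2*e12^2 = a^2 + b^2.
So M^{-1} = ~M / (a^2 + b^2) = (a - b*e12)/(a^2 + b^2).
a^2 + b^2 = 1 + 16 = 17
Scalar part = -1/17 = -1/17
Bivector coeff = 4/17 = 4/17
M^{-1} = -1/17 + 4/17*e12


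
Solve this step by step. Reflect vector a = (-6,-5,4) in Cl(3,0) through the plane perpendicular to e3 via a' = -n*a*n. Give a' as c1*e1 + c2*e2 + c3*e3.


Reflection formula: a' = -n*a*n, with n = e3 (unit vector, n^2 = 1).
For reflection through hyperplane perp to e3:
The component along e3 flips sign, others stay.
a = (-6, -5, 4)
a' = (-6, -5, -4)
a' = -6*e1 - 5*e2 - 4*e3


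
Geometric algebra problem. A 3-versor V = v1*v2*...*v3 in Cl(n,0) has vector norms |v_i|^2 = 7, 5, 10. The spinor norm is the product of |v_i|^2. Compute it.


Spinor norm N(V) = |v1|^2 * |v2|^2 * ... * |v3|^2
= 7 * 5 * 10
Running product: 7, 35, 350
N(V) = 350


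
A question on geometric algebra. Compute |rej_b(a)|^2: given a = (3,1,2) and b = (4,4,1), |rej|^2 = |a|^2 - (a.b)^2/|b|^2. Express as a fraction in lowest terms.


|a|^2 = 3^2 + 1^2 + 2^2 = 14
|b|^2 = 4^2 + 4^2 + 1^2 = 33
a . b = 3*4 + 1*4 + 2*1 = 18
(a.b)^2 = 18^2 = 324
|rej|^2 = 14 - 324/33
= (462 - 324)/33
= 138/33
In lowest terms: 46/11


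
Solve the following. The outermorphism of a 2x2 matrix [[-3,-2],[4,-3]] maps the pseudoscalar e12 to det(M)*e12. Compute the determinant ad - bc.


The outermorphism of a linear map f sends e1^e2 to f(e1)^f(e2).
f(e1) = -3*e1 + 4*e2
f(e2) = -2*e1 - 3*e2
f(e1) ^ f(e2) = (-3*e1 + 4*e2) ^ (-2*e1 - 3*e2)
= (-3)*(-3)*e12 + 4*(-2)*e21
= (9 - (-8))*e12
= 17*e12
Coefficient = 17


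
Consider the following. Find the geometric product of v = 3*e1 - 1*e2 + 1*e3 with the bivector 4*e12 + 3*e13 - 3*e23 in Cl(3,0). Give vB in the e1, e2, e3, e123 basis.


vB has grade-1 (vector) and grade-3 (trivector) parts: vB = (v _| B) + (v ^ B).
Vector part <vB>_1:
  e1: -v2*b12 - v3*b13 = -(-1)*(4) - (1)*(3) = 1
  e2: v1*b12 - v3*b23 = (3)*(4) - (1)*(-3) = 15
  e3: v1*b13 + v2*b23 = (3)*(3) + (-1)*(-3) = 12
Trivector part <vB>_3:
  e123: v1*b23 - v2*b13 + v3*b12 = (3)*(-3) - (-1)*(3) + (1)*(4) = -2
vB = 1*e1 + 15*e2 + 12*e3 - 2*e123


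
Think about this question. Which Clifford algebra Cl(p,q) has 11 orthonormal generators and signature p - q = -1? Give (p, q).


We need p + q = 11 and p - q = -1.
Adding: 2p = 11 + (-1) = 10, so p = 5.
Then q = 11 - 5 = 6.
(p, q) = (5, 6)


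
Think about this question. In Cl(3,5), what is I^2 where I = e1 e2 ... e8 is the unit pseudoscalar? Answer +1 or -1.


The pseudoscalar I = e1...e_n (product of all n generators) of Cl(p,q) satisfies I^2 = (-1)^(q + n(n-1)/2).
p = 3, q = 5, n = p + q = 8
n(n-1)/2 = 8 * 7 / 2 = 28
Exponent = q + n(n-1)/2 = 5 + 28 = 33
I^2 = (-1)^33 = -1


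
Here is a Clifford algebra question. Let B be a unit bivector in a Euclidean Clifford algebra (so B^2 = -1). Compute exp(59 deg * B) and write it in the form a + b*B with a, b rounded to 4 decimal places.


For a unit bivector B with B^2 = -1, the exponential series gives
e^(theta*B) = cos(theta) + sin(theta)*B (the GA analogue of Euler's formula).
theta = 59 degrees = 1.029744 rad
cos(59 deg) = 0.5150
sin(59 deg) = 0.8572
exp(theta*B) = 0.5150 + 0.8572*B


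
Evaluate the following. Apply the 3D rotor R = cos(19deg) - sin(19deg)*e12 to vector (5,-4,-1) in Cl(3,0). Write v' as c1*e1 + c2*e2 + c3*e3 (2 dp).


Rotor R = cos(19deg) - sin(19deg)*e12
Rotation angle theta = 2 * 19 = 38 degrees in the e12 plane (e1 -> e2).
The component perpendicular to the plane (e3) is invariant: v'_3 = v3 = -1.00
cos(38deg) = 0.7880, sin(38deg) = 0.6157
v'_1 = v1*cos(theta) - v2*sin(theta) = 5*0.7880 - (-4)*0.6157 = 6.40
v'_2 = v1*sin(theta) + v2*cos(theta) = 5*0.6157 + (-4)*0.7880 = -0.07
v' = 6.40*e1 - 0.07*e2 - 1.00*e3


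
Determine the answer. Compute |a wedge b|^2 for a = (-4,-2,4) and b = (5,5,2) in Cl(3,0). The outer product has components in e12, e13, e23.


a wedge b = (a1*b2 - a2*b1)*e12 + (a1*b3 - a3*b1)*e13 + (a2*b3 - a3*b2)*e23
e12 coeff: (-4)*5 - (-2)*5 = -20 - (-10) = -10
e13 coeff: (-4)*2 - 4*5 = -8 - 20 = -28
e23 coeff: (-2)*2 - 4*5 = -4 - 20 = -24
|a wedge b|^2 = (-10)^2 + (-28)^2 + (-24)^2
= 100 + 784 + 576
= 1460


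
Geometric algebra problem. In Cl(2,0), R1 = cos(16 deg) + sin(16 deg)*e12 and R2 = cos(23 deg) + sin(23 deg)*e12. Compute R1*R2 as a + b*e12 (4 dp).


Same-plane rotors commute and their half-angles add:
R1*R2 = cos(a1 + a2) + sin(a1 + a2)*e12.
a1 + a2 = 16 + 23 = 39 deg
cos(39 deg) = 0.7771
sin(39 deg) = 0.6293
R1*R2 = 0.7771 + 0.6293*e12


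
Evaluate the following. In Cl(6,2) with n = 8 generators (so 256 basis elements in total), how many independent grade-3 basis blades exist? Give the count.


Number of grade-k basis blades in Cl(p,q) with n = p + q is C(n, k).
n = 6 + 2 = 8
C(8, 3) = 8! / (3! * 5!)
= 40320 / (6 * 120)
= 56


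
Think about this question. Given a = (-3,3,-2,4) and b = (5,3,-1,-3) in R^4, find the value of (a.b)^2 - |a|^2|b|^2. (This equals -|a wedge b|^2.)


a . b = (-3)*5 + 3*3 + (-2)*(-1) + 4*(-3)
= -15 + 9 + 2 + (-12) = -16
|a|^2 = (-3)^2 + 3^2 + (-2)^2 + 4^2 = 38
|b|^2 = 5^2 + 3^2 + (-1)^2 + (-3)^2 = 44
(a.b)^2 = (-16)^2 = 256
|a|^2 * |b|^2 = 38 * 44 = 1672
Result = 256 - 1672 = -1416


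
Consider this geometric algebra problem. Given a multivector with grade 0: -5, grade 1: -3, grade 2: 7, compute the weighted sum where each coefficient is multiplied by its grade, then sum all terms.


Grade-weighted sum = sum of grade_k * coefficient_k
0*(-5) = 0
1*(-3) = -3
2*7 = 14
Total = 0 + (-3) + 14 = 11


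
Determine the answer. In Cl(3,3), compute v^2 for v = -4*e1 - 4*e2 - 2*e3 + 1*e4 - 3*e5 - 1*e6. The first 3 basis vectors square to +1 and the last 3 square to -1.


v^2 = sum of c_i^2 * e_i^2
Positive signature terms (e_i^2 = +1): (-4)^2 + (-4)^2 + (-2)^2 = 36
Negative signature terms (e_j^2 = -1): 1^2 + (-3)^2 + (-1)^2 = 11
v^2 = 36 - 11 = 25


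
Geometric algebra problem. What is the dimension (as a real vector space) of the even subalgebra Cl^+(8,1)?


Even subalgebra dimension = 2^(n-1)
n = 8 + 1 = 9
2^(9 - 1) = 2^8 = 256
Verification: sum of C(9,k) for even k = 1 + 36 + 126 + 84 + 9 = 256
Result = 256


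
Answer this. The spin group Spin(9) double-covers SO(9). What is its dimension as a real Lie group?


Spin(n) double-covers SO(n); both have Lie algebra so(n) of dimension n(n-1)/2.
n = 9
n(n-1) = 9 * 8 = 72
dim Spin(9) = 72/2 = 36


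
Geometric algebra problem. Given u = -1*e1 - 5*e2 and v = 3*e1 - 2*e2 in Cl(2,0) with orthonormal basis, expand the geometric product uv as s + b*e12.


Expand: (-1*e1 - 5*e2)(3*e1 - 2*e2)
= (-1)*3*e1e1 + (-1)*(-2)*e1e2 + (-5)*3*e2e1 + (-5)*(-2)*e2e2
Using e1^2 = e2^2 = 1, e2e1 = -e1e2:
Scalar part s = (-1)*3 + (-5)*(-2) = -3 + 10 = 7
Bivector part b = (-1)*(-2) - (-5)*3 = 2 - (-15) = 17
uv = 7 + 17*e12


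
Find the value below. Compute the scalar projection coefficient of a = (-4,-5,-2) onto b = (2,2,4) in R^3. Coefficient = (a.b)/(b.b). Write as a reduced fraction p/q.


Projection coefficient = (a . b) / (b . b)
a . b = (-4)*2 + (-5)*2 + (-2)*4
= -8 + (-10) + (-8) = -26
b . b = 2^2 + 2^2 + 4^2
= 4 + 4 + 16 = 24
Coefficient = -26/24
In lowest terms: -13/12


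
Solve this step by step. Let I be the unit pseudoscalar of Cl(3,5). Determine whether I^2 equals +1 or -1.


The pseudoscalar I = e1...e_n (product of all n generators) of Cl(p,q) satisfies I^2 = (-1)^(q + n(n-1)/2).
p = 3, q = 5, n = p + q = 8
n(n-1)/2 = 8 * 7 / 2 = 28
Exponent = q + n(n-1)/2 = 5 + 28 = 33
I^2 = (-1)^33 = -1


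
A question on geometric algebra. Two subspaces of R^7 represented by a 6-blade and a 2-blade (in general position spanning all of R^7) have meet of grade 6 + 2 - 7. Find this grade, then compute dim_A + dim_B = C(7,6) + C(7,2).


Meet grade = grade(A) + grade(B) - n
= 6 + 2 - 7 = 1
C(7,6) = 7
C(7,2) = 21
dim_A + dim_B = 7 + 21 = 28


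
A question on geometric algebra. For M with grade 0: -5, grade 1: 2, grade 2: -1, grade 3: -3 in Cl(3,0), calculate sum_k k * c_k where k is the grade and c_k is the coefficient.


Grade-weighted sum = sum of grade_k * coefficient_k
0*(-5) = 0
1*2 = 2
2*(-1) = -2
3*(-3) = -9
Total = 0 + 2 + (-2) + (-9) = -9


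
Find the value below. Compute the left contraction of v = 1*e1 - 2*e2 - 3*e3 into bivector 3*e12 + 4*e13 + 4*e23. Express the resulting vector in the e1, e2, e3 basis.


Left contraction v _| B = <vB>_1 (grade-1 part of the geometric product vB).
Using e1_|e12 = e2, e2_|e12 = -e1, e1_|e13 = e3, e3_|e13 = -e1, e2_|e23 = e3, e3_|e23 = -e2:
e1 coeff: -v2*b12 - v3*b13 = -(-2)*(3) - (-3)*(4) = 18
e2 coeff: v1*b12 - v3*b23 = (1)*(3) - (-3)*(4) = 15
e3 coeff: v1*b13 + v2*b23 = (1)*(4) + (-2)*(4) = -4
v _| B = 18*e1 + 15*e2 - 4*e3


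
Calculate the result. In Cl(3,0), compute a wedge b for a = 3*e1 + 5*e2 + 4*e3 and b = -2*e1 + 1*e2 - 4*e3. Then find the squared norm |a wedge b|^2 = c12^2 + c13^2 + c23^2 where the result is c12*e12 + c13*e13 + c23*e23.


a wedge b = (a1*b2 - a2*b1)*e12 + (a1*b3 - a3*b1)*e13 + (a2*b3 - a3*b2)*e23
e12 coeff: 3*1 - 5*(-2) = 3 - (-10) = 13
e13 coeff: 3*(-4) - 4*(-2) = -12 - (-8) = -4
e23 coeff: 5*(-4) - 4*1 = -20 - 4 = -24
|a wedge b|^2 = 13^2 + (-4)^2 + (-24)^2
= 169 + 16 + 576
= 761


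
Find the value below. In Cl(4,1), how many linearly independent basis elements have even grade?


Even subalgebra dimension = 2^(n-1)
n = 4 + 1 = 5
2^(5 - 1) = 2^4 = 16
Verification: sum of C(5,k) for even k = 1 + 10 + 5 = 16
Result = 16


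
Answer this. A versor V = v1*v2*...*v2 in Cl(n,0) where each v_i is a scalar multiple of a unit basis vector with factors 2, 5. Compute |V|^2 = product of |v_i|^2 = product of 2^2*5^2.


Each vector v_i has |v_i|^2 = s_i^2
Squared scales: 2^2 = 4, 5^2 = 25
|V|^2 = 4 * 25
= 100


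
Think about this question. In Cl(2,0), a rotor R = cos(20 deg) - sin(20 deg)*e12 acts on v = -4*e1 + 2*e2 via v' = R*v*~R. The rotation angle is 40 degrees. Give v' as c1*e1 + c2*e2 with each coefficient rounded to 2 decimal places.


Rotor R = cos(20deg) - sin(20deg)*e12
Rotation angle theta = 2 * 20 = 40 degrees
v' = R*v*~R rotates v by theta.
cos(40deg) = 0.7660, sin(40deg) = 0.6428
v'_1 = -4*cos(40deg) - 2*sin(40deg)
= -4*0.7660 - 2*0.6428
= -4.35
v'_2 = -4*sin(40deg) + 2*cos(40deg)
= -4*0.6428 + 2*0.7660
= -1.04
v' = -4.35*e1 - 1.04*e2


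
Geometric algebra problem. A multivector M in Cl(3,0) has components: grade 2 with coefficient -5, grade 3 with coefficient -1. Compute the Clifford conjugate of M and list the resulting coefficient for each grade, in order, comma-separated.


Clifford conjugate sign for grade k: (-1)^(k(k+1)/2)
Grade 2: (-1)^(2*3/2) = (-1)^3 = -1, coeff -5 -> 5
Grade 3: (-1)^(3*4/2) = (-1)^6 = 1, coeff -1 -> -1
Conjugated coefficients: 5, -1


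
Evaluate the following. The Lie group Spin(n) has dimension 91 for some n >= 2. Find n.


dim Spin(n) = dim so(n) = n(n-1)/2.
Solve n(n-1)/2 = 91, i.e. n^2 - n - 182 = 0.
Discriminant = 1 + 8*91 = 729
n = (1 + sqrt(729))/2 = (1 + 27)/2 = 14


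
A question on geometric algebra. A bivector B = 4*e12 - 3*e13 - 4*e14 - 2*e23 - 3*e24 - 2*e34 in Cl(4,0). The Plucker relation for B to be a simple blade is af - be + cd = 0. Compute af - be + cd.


Plucker relation: af - be + cd
a*f = 4*(-2) = -8
b*e = (-3)*(-3) = 9
c*d = (-4)*(-2) = 8
af - be + cd = -8 - 9 + 8
= -9


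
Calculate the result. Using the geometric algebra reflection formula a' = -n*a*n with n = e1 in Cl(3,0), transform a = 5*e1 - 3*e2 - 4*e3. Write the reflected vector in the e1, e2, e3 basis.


Reflection formula: a' = -n*a*n, with n = e1 (unit vector, n^2 = 1).
For reflection through hyperplane perp to e1:
The component along e1 flips sign, others stay.
a = (5, -3, -4)
a' = (-5, -3, -4)
a' = -5*e1 - 3*e2 - 4*e3


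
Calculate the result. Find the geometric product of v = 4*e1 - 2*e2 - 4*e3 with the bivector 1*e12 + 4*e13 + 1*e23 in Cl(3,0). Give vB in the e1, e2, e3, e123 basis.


vB has grade-1 (vector) and grade-3 (trivector) parts: vB = (v _| B) + (v ^ B).
Vector part <vB>_1:
  e1: -v2*b12 - v3*b13 = -(-2)*(1) - (-4)*(4) = 18
  e2: v1*b12 - v3*b23 = (4)*(1) - (-4)*(1) = 8
  e3: v1*b13 + v2*b23 = (4)*(4) + (-2)*(1) = 14
Trivector part <vB>_3:
  e123: v1*b23 - v2*b13 + v3*b12 = (4)*(1) - (-2)*(4) + (-4)*(1) = 8
vB = 18*e1 + 8*e2 + 14*e3 + 8*e123


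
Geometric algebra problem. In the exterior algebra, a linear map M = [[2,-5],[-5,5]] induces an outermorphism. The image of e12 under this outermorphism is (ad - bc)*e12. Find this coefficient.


The outermorphism of a linear map f sends e1^e2 to f(e1)^f(e2).
f(e1) = 2*e1 - 5*e2
f(e2) = -5*e1 + 5*e2
f(e1) ^ f(e2) = (2*e1 - 5*e2) ^ (-5*e1 + 5*e2)
= 2*5*e12 + (-5)*(-5)*e21
= (10 - 25)*e12
= -15*e12
Coefficient = -15


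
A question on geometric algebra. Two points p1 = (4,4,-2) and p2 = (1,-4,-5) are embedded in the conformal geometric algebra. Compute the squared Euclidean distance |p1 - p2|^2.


p1 - p2 = (3, 8, 3)
|p1 - p2|^2 = 3^2 + 8^2 + 3^2
= 9 + 64 + 9
= 82


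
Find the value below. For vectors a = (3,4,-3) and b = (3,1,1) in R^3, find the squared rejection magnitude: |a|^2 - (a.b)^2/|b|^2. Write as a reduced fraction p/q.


|a|^2 = 3^2 + 4^2 + (-3)^2 = 34
|b|^2 = 3^2 + 1^2 + 1^2 = 11
a . b = 3*3 + 4*1 + (-3)*1 = 10
(a.b)^2 = 10^2 = 100
|rej|^2 = 34 - 100/11
= (374 - 100)/11
= 274/11
In lowest terms: 274/11


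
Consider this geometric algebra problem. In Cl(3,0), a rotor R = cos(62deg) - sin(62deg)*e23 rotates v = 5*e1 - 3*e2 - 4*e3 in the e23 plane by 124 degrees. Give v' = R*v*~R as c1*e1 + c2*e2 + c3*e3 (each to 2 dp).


Rotor R = cos(62deg) - sin(62deg)*e23
Rotation angle theta = 2 * 62 = 124 degrees in the e23 plane (e2 -> e3).
The component perpendicular to the plane (e1) is invariant: v'_1 = v1 = 5.00
cos(124deg) = -0.5592, sin(124deg) = 0.8290
v'_2 = v2*cos(theta) - v3*sin(theta) = -3*(-0.5592) - (-4)*0.8290 = 4.99
v'_3 = v2*sin(theta) + v3*cos(theta) = -3*0.8290 + (-4)*(-0.5592) = -0.25
v' = 5.00*e1 + 4.99*e2 - 0.25*e3


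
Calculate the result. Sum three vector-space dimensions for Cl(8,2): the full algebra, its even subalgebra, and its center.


n = 8 + 2 = 10
Total dim = 2^10 = 1024
Even subalgebra dim = 2^9 = 512
n is even, so center dim = 1
Sum = 1024 + 512 + 1 = 1537


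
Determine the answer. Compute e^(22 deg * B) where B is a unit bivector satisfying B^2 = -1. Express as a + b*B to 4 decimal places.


For a unit bivector B with B^2 = -1, the exponential series gives
e^(theta*B) = cos(theta) + sin(theta)*B (the GA analogue of Euler's formula).
theta = 22 degrees = 0.383972 rad
cos(22 deg) = 0.9272
sin(22 deg) = 0.3746
exp(theta*B) = 0.9272 + 0.3746*B


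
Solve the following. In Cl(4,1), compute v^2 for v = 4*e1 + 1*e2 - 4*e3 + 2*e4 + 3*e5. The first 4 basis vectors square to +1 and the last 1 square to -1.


v^2 = sum of c_i^2 * e_i^2
Positive signature terms (e_i^2 = +1): 4^2 + 1^2 + (-4)^2 + 2^2 = 37
Negative signature terms (e_j^2 = -1): 3^2 = 9
v^2 = 37 - 9 = 28


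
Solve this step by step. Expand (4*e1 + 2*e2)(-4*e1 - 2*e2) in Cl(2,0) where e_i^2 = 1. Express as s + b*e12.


Expand: (4*e1 + 2*e2)(-4*e1 - 2*e2)
= 4*(-4)*e1e1 + 4*(-2)*e1e2 + 2*(-4)*e2e1 + 2*(-2)*e2e2
Using e1^2 = e2^2 = 1, e2e1 = -e1e2:
Scalar part s = 4*(-4) + 2*(-2) = -16 + (-4) = -20
Bivector part b = 4*(-2) - 2*(-4) = -8 - (-8) = 0
uv = -20 + 0*e12


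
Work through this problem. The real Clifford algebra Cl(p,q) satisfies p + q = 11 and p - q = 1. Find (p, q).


We need p + q = 11 and p - q = 1.
Adding: 2p = 11 + 1 = 12, so p = 6.
Then q = 11 - 6 = 5.
(p, q) = (6, 5)


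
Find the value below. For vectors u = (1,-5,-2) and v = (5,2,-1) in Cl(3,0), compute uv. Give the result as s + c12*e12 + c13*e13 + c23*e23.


In Cl(3,0): e_i^2 = 1, e_ie_j = -e_je_i for i != j.
Scalar part = u . v = 1*5 + (-5)*2 + (-2)*(-1)
= 5 + (-10) + 2 = -3
e12 coeff = 1*2 - (-5)*5 = 2 - (-25) = 27
e13 coeff = 1*(-1) - (-2)*5 = -1 - (-10) = 9
e23 coeff = (-5)*(-1) - (-2)*2 = 5 - (-4) = 9
uv = -3 + 27*e12 + 9*e13 + 9*e23


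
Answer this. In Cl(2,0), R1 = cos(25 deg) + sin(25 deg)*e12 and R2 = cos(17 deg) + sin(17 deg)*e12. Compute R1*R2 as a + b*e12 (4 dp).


Same-plane rotors commute and their half-angles add:
R1*R2 = cos(a1 + a2) + sin(a1 + a2)*e12.
a1 + a2 = 25 + 17 = 42 deg
cos(42 deg) = 0.7431
sin(42 deg) = 0.6691
R1*R2 = 0.7431 + 0.6691*e12


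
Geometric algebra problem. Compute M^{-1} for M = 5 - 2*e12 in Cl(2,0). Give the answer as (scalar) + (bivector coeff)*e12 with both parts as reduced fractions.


M = 5 - 2*e12, where e12^2 = -1.
Since M commutes with its reverse ~M = a - b*e12, M * ~M = a^2 - b^2*e12^2 = a^2 + b^2.
So M^{-1} = ~M / (a^2 + b^2) = (a - b*e12)/(a^2 + b^2).
a^2 + b^2 = 25 + 4 = 29
Scalar part = 5/29 = 5/29
Bivector coeff = 2/29 = 2/29
M^{-1} = 5/29 + 2/29*e12


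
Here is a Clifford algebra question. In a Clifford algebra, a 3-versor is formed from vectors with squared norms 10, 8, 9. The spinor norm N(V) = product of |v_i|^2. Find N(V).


Spinor norm N(V) = |v1|^2 * |v2|^2 * ... * |v3|^2
= 10 * 8 * 9
Running product: 10, 80, 720
N(V) = 720


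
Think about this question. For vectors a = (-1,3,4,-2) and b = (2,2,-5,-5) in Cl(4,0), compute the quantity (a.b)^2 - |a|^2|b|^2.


a . b = (-1)*2 + 3*2 + 4*(-5) + (-2)*(-5)
= -2 + 6 + (-20) + 10 = -6
|a|^2 = (-1)^2 + 3^2 + 4^2 + (-2)^2 = 30
|b|^2 = 2^2 + 2^2 + (-5)^2 + (-5)^2 = 58
(a.b)^2 = (-6)^2 = 36
|a|^2 * |b|^2 = 30 * 58 = 1740
Result = 36 - 1740 = -1704


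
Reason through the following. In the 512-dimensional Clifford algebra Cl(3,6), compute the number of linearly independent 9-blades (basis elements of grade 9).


Number of grade-k basis blades in Cl(p,q) with n = p + q is C(n, k).
n = 3 + 6 = 9
C(9, 9) = 9! / (9! * 0!)
= 362880 / (362880 * 1)
= 1


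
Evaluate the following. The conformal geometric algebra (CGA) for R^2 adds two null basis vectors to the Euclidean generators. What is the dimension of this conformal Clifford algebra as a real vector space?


The conformal model of R^2 uses Cl(3,1): the 2 Euclidean generators plus two extra orthogonal generators e+ (e+^2 = +1) and e- (e-^2 = -1), from which the null vectors e0, einf are built.
Number of generators m = 2 + 2 = 4.
dim Cl(p,q) = 2^m = 2^4 = 16


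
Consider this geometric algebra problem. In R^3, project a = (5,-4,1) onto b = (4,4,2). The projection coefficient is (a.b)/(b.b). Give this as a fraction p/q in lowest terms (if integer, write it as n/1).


Projection coefficient = (a . b) / (b . b)
a . b = 5*4 + (-4)*4 + 1*2
= 20 + (-16) + 2 = 6
b . b = 4^2 + 4^2 + 2^2
= 16 + 16 + 4 = 36
Coefficient = 6/36
In lowest terms: 1/6


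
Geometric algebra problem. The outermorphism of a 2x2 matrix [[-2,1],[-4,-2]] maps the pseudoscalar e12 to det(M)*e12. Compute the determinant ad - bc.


The outermorphism of a linear map f sends e1^e2 to f(e1)^f(e2).
f(e1) = -2*e1 - 4*e2
f(e2) = 1*e1 - 2*e2
f(e1) ^ f(e2) = (-2*e1 - 4*e2) ^ (1*e1 - 2*e2)
= (-2)*(-2)*e12 + (-4)*1*e21
= (4 - (-4))*e12
= 8*e12
Coefficient = 8


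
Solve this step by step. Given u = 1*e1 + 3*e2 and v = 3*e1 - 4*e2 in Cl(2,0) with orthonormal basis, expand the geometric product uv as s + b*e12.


Expand: (1*e1 + 3*e2)(3*e1 - 4*e2)
= 1*3*e1e1 + 1*(-4)*e1e2 + 3*3*e2e1 + 3*(-4)*e2e2
Using e1^2 = e2^2 = 1, e2e1 = -e1e2:
Scalar part s = 1*3 + 3*(-4) = 3 + (-12) = -9
Bivector part b = 1*(-4) - 3*3 = -4 - 9 = -13
uv = -9 - 13*e12


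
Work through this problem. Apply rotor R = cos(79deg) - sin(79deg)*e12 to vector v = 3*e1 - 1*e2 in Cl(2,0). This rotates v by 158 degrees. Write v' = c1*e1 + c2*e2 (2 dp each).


Rotor R = cos(79deg) - sin(79deg)*e12
Rotation angle theta = 2 * 79 = 158 degrees
v' = R*v*~R rotates v by theta.
cos(158deg) = -0.9272, sin(158deg) = 0.3746
v'_1 = 3*cos(158deg) - (-1)*sin(158deg)
= 3*(-0.9272) - (-1)*0.3746
= -2.41
v'_2 = 3*sin(158deg) + (-1)*cos(158deg)
= 3*0.3746 + (-1)*(-0.9272)
= 2.05
v' = -2.41*e1 + 2.05*e2


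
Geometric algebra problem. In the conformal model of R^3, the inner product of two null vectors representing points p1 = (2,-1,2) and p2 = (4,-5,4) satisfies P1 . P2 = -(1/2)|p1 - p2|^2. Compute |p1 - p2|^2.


p1 - p2 = (-2, 4, -2)
|p1 - p2|^2 = (-2)^2 + 4^2 + (-2)^2
= 4 + 16 + 4
= 24


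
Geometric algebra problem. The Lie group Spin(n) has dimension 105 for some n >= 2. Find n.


dim Spin(n) = dim so(n) = n(n-1)/2.
Solve n(n-1)/2 = 105, i.e. n^2 - n - 210 = 0.
Discriminant = 1 + 8*105 = 841
n = (1 + sqrt(841))/2 = (1 + 29)/2 = 15


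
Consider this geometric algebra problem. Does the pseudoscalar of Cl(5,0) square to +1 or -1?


The pseudoscalar I = e1...e_n (product of all n generators) of Cl(p,q) satisfies I^2 = (-1)^(q + n(n-1)/2).
p = 5, q = 0, n = p + q = 5
n(n-1)/2 = 5 * 4 / 2 = 10
Exponent = q + n(n-1)/2 = 0 + 10 = 10
I^2 = (-1)^10 = +1


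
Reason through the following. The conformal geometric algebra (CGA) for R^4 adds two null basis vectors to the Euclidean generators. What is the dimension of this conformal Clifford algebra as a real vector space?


The conformal model of R^4 uses Cl(5,1): the 4 Euclidean generators plus two extra orthogonal generators e+ (e+^2 = +1) and e- (e-^2 = -1), from which the null vectors e0, einf are built.
Number of generators m = 4 + 2 = 6.
dim Cl(p,q) = 2^m = 2^6 = 64


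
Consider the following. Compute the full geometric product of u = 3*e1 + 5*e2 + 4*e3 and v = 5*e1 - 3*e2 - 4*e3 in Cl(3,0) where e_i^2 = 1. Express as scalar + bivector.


In Cl(3,0): e_i^2 = 1, e_ie_j = -e_je_i for i != j.
Scalar part = u . v = 3*5 + 5*(-3) + 4*(-4)
= 15 + (-15) + (-16) = -16
e12 coeff = 3*(-3) - 5*5 = -9 - 25 = -34
e13 coeff = 3*(-4) - 4*5 = -12 - 20 = -32
e23 coeff = 5*(-4) - 4*(-3) = -20 - (-12) = -8
uv = -16 - 34*e12 - 32*e13 - 8*e23


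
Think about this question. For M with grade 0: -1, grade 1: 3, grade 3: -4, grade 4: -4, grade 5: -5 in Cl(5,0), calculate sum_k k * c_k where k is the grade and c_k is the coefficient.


Grade-weighted sum = sum of grade_k * coefficient_k
0*(-1) = 0
1*3 = 3
3*(-4) = -12
4*(-4) = -16
5*(-5) = -25
Total = 0 + 3 + (-12) + (-16) + (-25) = -50


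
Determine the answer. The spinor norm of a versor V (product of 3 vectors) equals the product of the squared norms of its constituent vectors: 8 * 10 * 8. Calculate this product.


Spinor norm N(V) = |v1|^2 * |v2|^2 * ... * |v3|^2
= 8 * 10 * 8
Running product: 8, 80, 640
N(V) = 640


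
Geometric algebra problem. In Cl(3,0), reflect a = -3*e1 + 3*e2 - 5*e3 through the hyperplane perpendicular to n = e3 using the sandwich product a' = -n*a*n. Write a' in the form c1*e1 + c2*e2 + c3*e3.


Reflection formula: a' = -n*a*n, with n = e3 (unit vector, n^2 = 1).
For reflection through hyperplane perp to e3:
The component along e3 flips sign, others stay.
a = (-3, 3, -5)
a' = (-3, 3, 5)
a' = -3*e1 + 3*e2 + 5*e3


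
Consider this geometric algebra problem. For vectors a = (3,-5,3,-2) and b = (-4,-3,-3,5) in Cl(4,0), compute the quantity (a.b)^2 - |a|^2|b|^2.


a . b = 3*(-4) + (-5)*(-3) + 3*(-3) + (-2)*5
= -12 + 15 + (-9) + (-10) = -16
|a|^2 = 3^2 + (-5)^2 + 3^2 + (-2)^2 = 47
|b|^2 = (-4)^2 + (-3)^2 + (-3)^2 + 5^2 = 59
(a.b)^2 = (-16)^2 = 256
|a|^2 * |b|^2 = 47 * 59 = 2773
Result = 256 - 2773 = -2517


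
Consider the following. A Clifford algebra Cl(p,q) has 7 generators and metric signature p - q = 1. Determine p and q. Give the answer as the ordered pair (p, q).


We need p + q = 7 and p - q = 1.
Adding: 2p = 7 + 1 = 8, so p = 4.
Then q = 7 - 4 = 3.
(p, q) = (4, 3)


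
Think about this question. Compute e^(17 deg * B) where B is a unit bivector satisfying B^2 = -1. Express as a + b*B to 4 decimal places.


For a unit bivector B with B^2 = -1, the exponential series gives
e^(theta*B) = cos(theta) + sin(theta)*B (the GA analogue of Euler's formula).
theta = 17 degrees = 0.296706 rad
cos(17 deg) = 0.9563
sin(17 deg) = 0.2924
exp(theta*B) = 0.9563 + 0.2924*B


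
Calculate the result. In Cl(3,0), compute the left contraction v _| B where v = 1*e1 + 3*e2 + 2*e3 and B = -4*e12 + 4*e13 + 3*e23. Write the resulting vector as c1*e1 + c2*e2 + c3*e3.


Left contraction v _| B = <vB>_1 (grade-1 part of the geometric product vB).
Using e1_|e12 = e2, e2_|e12 = -e1, e1_|e13 = e3, e3_|e13 = -e1, e2_|e23 = e3, e3_|e23 = -e2:
e1 coeff: -v2*b12 - v3*b13 = -(3)*(-4) - (2)*(4) = 4
e2 coeff: v1*b12 - v3*b23 = (1)*(-4) - (2)*(3) = -10
e3 coeff: v1*b13 + v2*b23 = (1)*(4) + (3)*(3) = 13
v _| B = 4*e1 - 10*e2 + 13*e3


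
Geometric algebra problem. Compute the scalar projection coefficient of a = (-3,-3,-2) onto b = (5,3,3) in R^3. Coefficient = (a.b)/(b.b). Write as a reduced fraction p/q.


Projection coefficient = (a . b) / (b . b)
a . b = (-3)*5 + (-3)*3 + (-2)*3
= -15 + (-9) + (-6) = -30
b . b = 5^2 + 3^2 + 3^2
= 25 + 9 + 9 = 43
Coefficient = -30/43
In lowest terms: -30/43


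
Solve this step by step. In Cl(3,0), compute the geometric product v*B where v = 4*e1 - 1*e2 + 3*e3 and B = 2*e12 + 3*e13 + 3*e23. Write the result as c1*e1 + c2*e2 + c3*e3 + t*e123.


vB has grade-1 (vector) and grade-3 (trivector) parts: vB = (v _| B) + (v ^ B).
Vector part <vB>_1:
  e1: -v2*b12 - v3*b13 = -(-1)*(2) - (3)*(3) = -7
  e2: v1*b12 - v3*b23 = (4)*(2) - (3)*(3) = -1
  e3: v1*b13 + v2*b23 = (4)*(3) + (-1)*(3) = 9
Trivector part <vB>_3:
  e123: v1*b23 - v2*b13 + v3*b12 = (4)*(3) - (-1)*(3) + (3)*(2) = 21
vB = -7*e1 - 1*e2 + 9*e3 + 21*e123


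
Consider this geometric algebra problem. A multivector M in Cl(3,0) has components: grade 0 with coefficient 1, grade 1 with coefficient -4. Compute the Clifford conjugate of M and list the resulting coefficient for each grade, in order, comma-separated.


Clifford conjugate sign for grade k: (-1)^(k(k+1)/2)
Grade 0: (-1)^(0*1/2) = (-1)^0 = 1, coeff 1 -> 1
Grade 1: (-1)^(1*2/2) = (-1)^1 = -1, coeff -4 -> 4
Conjugated coefficients: 1, 4


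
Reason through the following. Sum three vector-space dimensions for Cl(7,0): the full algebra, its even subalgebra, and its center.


n = 7 + 0 = 7
Total dim = 2^7 = 128
Even subalgebra dim = 2^6 = 64
n is odd, so center dim = 2
Sum = 128 + 64 + 2 = 194


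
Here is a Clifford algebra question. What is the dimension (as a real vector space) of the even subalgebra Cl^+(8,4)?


Even subalgebra dimension = 2^(n-1)
n = 8 + 4 = 12
2^(12 - 1) = 2^11 = 2048
Verification: sum of C(12,k) for even k = 1 + 66 + 495 + 924 + 495 + 66 + 1 = 2048
Result = 2048


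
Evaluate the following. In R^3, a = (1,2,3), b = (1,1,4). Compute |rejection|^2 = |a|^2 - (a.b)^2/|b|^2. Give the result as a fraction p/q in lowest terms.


|a|^2 = 1^2 + 2^2 + 3^2 = 14
|b|^2 = 1^2 + 1^2 + 4^2 = 18
a . b = 1*1 + 2*1 + 3*4 = 15
(a.b)^2 = 15^2 = 225
|rej|^2 = 14 - 225/18
= (252 - 225)/18
= 27/18
In lowest terms: 3/2


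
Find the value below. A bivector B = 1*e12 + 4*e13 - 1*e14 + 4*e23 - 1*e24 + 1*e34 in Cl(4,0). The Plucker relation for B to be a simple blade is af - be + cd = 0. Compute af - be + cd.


Plucker relation: af - be + cd
a*f = 1*1 = 1
b*e = 4*(-1) = -4
c*d = (-1)*4 = -4
af - be + cd = 1 - (-4) + (-4)
= 1


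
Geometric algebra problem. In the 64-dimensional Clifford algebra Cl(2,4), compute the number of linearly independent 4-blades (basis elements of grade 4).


Number of grade-k basis blades in Cl(p,q) with n = p + q is C(n, k).
n = 2 + 4 = 6
C(6, 4) = 6! / (4! * 2!)
= 720 / (24 * 2)
= 15


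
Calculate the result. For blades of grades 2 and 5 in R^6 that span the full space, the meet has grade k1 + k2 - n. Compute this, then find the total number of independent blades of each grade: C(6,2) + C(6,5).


Meet grade = grade(A) + grade(B) - n
= 2 + 5 - 6 = 1
C(6,2) = 15
C(6,5) = 6
dim_A + dim_B = 15 + 6 = 21


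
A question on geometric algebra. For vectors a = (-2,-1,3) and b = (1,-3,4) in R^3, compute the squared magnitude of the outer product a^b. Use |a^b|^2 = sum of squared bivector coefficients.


a wedge b = (a1*b2 - a2*b1)*e12 + (a1*b3 - a3*b1)*e13 + (a2*b3 - a3*b2)*e23
e12 coeff: (-2)*(-3) - (-1)*1 = 6 - (-1) = 7
e13 coeff: (-2)*4 - 3*1 = -8 - 3 = -11
e23 coeff: (-1)*4 - 3*(-3) = -4 - (-9) = 5
|a wedge b|^2 = 7^2 + (-11)^2 + 5^2
= 49 + 121 + 25
= 195


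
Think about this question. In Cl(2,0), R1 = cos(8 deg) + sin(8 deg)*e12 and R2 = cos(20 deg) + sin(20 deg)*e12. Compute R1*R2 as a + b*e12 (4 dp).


Same-plane rotors commute and their half-angles add:
R1*R2 = cos(a1 + a2) + sin(a1 + a2)*e12.
a1 + a2 = 8 + 20 = 28 deg
cos(28 deg) = 0.8829
sin(28 deg) = 0.4695
R1*R2 = 0.8829 + 0.4695*e12


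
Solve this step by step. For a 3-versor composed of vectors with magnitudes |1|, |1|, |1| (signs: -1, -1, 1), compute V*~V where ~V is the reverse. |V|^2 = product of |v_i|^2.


Each vector v_i has |v_i|^2 = s_i^2
Squared scales: (-1)^2 = 1, (-1)^2 = 1, 1^2 = 1
|V|^2 = 1 * 1 * 1
= 1


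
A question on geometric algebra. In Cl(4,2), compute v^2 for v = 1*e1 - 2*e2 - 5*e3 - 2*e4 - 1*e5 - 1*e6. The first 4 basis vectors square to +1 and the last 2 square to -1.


v^2 = sum of c_i^2 * e_i^2
Positive signature terms (e_i^2 = +1): 1^2 + (-2)^2 + (-5)^2 + (-2)^2 = 34
Negative signature terms (e_j^2 = -1): (-1)^2 + (-1)^2 = 2
v^2 = 34 - 2 = 32


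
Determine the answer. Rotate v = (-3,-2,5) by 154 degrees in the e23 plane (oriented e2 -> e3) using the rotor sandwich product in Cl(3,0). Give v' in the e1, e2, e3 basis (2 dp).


Rotor R = cos(77deg) - sin(77deg)*e23
Rotation angle theta = 2 * 77 = 154 degrees in the e23 plane (e2 -> e3).
The component perpendicular to the plane (e1) is invariant: v'_1 = v1 = -3.00
cos(154deg) = -0.8988, sin(154deg) = 0.4384
v'_2 = v2*cos(theta) - v3*sin(theta) = -2*(-0.8988) - 5*0.4384 = -0.39
v'_3 = v2*sin(theta) + v3*cos(theta) = -2*0.4384 + 5*(-0.8988) = -5.37
v' = -3.00*e1 - 0.39*e2 - 5.37*e3


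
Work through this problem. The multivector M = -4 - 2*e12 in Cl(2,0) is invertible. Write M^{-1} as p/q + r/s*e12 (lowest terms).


M = -4 - 2*e12, where e12^2 = -1.
Since M commutes with its reverse ~M = a - b*e12, M * ~M = a^2 - b^2*e12^2 = a^2 + b^2.
So M^{-1} = ~M / (a^2 + b^2) = (a - b*e12)/(a^2 + b^2).
a^2 + b^2 = 16 + 4 = 20
Scalar part = -4/20 = -1/5
Bivector coeff = 2/20 = 1/10
M^{-1} = -1/5 + 1/10*e12


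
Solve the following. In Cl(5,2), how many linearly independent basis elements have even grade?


Even subalgebra dimension = 2^(n-1)
n = 5 + 2 = 7
2^(7 - 1) = 2^6 = 64
Verification: sum of C(7,k) for even k = 1 + 21 + 35 + 7 = 64
Result = 64


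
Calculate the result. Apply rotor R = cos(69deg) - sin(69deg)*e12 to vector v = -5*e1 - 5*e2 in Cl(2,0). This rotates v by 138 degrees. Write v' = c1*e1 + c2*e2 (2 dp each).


Rotor R = cos(69deg) - sin(69deg)*e12
Rotation angle theta = 2 * 69 = 138 degrees
v' = R*v*~R rotates v by theta.
cos(138deg) = -0.7431, sin(138deg) = 0.6691
v'_1 = -5*cos(138deg) - (-5)*sin(138deg)
= -5*(-0.7431) - (-5)*0.6691
= 7.06
v'_2 = -5*sin(138deg) + (-5)*cos(138deg)
= -5*0.6691 + (-5)*(-0.7431)
= 0.37
v' = 7.06*e1 + 0.37*e2


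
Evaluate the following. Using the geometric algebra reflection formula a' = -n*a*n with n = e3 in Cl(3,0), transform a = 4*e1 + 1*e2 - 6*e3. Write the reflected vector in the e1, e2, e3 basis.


Reflection formula: a' = -n*a*n, with n = e3 (unit vector, n^2 = 1).
For reflection through hyperplane perp to e3:
The component along e3 flips sign, others stay.
a = (4, 1, -6)
a' = (4, 1, 6)
a' = 4*e1 + 1*e2 + 6*e3


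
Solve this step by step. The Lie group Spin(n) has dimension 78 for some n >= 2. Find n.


dim Spin(n) = dim so(n) = n(n-1)/2.
Solve n(n-1)/2 = 78, i.e. n^2 - n - 156 = 0.
Discriminant = 1 + 8*78 = 625
n = (1 + sqrt(625))/2 = (1 + 25)/2 = 13


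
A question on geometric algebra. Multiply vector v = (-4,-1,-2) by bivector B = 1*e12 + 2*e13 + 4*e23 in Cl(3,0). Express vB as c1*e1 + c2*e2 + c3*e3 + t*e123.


vB has grade-1 (vector) and grade-3 (trivector) parts: vB = (v _| B) + (v ^ B).
Vector part <vB>_1:
  e1: -v2*b12 - v3*b13 = -(-1)*(1) - (-2)*(2) = 5
  e2: v1*b12 - v3*b23 = (-4)*(1) - (-2)*(4) = 4
  e3: v1*b13 + v2*b23 = (-4)*(2) + (-1)*(4) = -12
Trivector part <vB>_3:
  e123: v1*b23 - v2*b13 + v3*b12 = (-4)*(4) - (-1)*(2) + (-2)*(1) = -16
vB = 5*e1 + 4*e2 - 12*e3 - 16*e123


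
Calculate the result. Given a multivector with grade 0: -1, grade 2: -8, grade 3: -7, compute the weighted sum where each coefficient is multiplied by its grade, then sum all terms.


Grade-weighted sum = sum of grade_k * coefficient_k
0*(-1) = 0
2*(-8) = -16
3*(-7) = -21
Total = 0 + (-16) + (-21) = -37


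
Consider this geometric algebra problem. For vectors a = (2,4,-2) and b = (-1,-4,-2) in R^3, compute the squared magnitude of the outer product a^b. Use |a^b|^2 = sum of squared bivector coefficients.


a wedge b = (a1*b2 - a2*b1)*e12 + (a1*b3 - a3*b1)*e13 + (a2*b3 - a3*b2)*e23
e12 coeff: 2*(-4) - 4*(-1) = -8 - (-4) = -4
e13 coeff: 2*(-2) - (-2)*(-1) = -4 - 2 = -6
e23 coeff: 4*(-2) - (-2)*(-4) = -8 - 8 = -16
|a wedge b|^2 = (-4)^2 + (-6)^2 + (-16)^2
= 16 + 36 + 256
= 308


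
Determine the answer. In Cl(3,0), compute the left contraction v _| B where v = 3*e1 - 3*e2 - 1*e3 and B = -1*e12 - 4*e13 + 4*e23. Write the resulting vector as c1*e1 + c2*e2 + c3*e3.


Left contraction v _| B = <vB>_1 (grade-1 part of the geometric product vB).
Using e1_|e12 = e2, e2_|e12 = -e1, e1_|e13 = e3, e3_|e13 = -e1, e2_|e23 = e3, e3_|e23 = -e2:
e1 coeff: -v2*b12 - v3*b13 = -(-3)*(-1) - (-1)*(-4) = -7
e2 coeff: v1*b12 - v3*b23 = (3)*(-1) - (-1)*(4) = 1
e3 coeff: v1*b13 + v2*b23 = (3)*(-4) + (-3)*(4) = -24
v _| B = -7*e1 + 1*e2 - 24*e3


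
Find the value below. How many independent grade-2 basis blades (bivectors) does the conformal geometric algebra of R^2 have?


The conformal model of R^2 uses Cl(3,1) with m = 2 + 2 = 4 generators.
Number of grade-2 blades = C(m, 2) = C(4, 2)
= 4*3/2 = 6


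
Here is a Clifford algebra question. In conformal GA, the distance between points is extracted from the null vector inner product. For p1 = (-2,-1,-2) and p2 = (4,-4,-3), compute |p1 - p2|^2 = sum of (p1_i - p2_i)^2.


p1 - p2 = (-6, 3, 1)
|p1 - p2|^2 = (-6)^2 + 3^2 + 1^2
= 36 + 9 + 1
= 46


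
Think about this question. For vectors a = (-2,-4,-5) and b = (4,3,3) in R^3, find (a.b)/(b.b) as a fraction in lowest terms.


Projection coefficient = (a . b) / (b . b)
a . b = (-2)*4 + (-4)*3 + (-5)*3
= -8 + (-12) + (-15) = -35
b . b = 4^2 + 3^2 + 3^2
= 16 + 9 + 9 = 34
Coefficient = -35/34
In lowest terms: -35/34


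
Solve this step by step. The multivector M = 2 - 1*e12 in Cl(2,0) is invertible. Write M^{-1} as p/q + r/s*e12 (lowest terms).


M = 2 - 1*e12, where e12^2 = -1.
Since M commutes with its reverse ~M = a - b*e12, M * ~M = a^2 - b^2*e12^2 = a^2 + b^2.
So M^{-1} = ~M / (a^2 + b^2) = (a - b*e12)/(a^2 + b^2).
a^2 + b^2 = 4 + 1 = 5
Scalar part = 2/5 = 2/5
Bivector coeff = 1/5 = 1/5
M^{-1} = 2/5 + 1/5*e12


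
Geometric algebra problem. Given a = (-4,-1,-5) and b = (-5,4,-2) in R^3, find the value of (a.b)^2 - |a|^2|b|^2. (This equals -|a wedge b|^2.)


a . b = (-4)*(-5) + (-1)*4 + (-5)*(-2)
= 20 + (-4) + 10 = 26
|a|^2 = (-4)^2 + (-1)^2 + (-5)^2 = 42
|b|^2 = (-5)^2 + 4^2 + (-2)^2 = 45
(a.b)^2 = 26^2 = 676
|a|^2 * |b|^2 = 42 * 45 = 1890
Result = 676 - 1890 = -1214


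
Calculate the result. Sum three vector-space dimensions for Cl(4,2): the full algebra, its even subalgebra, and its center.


n = 4 + 2 = 6
Total dim = 2^6 = 64
Even subalgebra dim = 2^5 = 32
n is even, so center dim = 1
Sum = 64 + 32 + 1 = 97


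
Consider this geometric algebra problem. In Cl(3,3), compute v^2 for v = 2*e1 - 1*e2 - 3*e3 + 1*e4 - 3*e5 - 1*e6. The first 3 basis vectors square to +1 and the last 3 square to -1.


v^2 = sum of c_i^2 * e_i^2
Positive signature terms (e_i^2 = +1): 2^2 + (-1)^2 + (-3)^2 = 14
Negative signature terms (e_j^2 = -1): 1^2 + (-3)^2 + (-1)^2 = 11
v^2 = 14 - 11 = 3


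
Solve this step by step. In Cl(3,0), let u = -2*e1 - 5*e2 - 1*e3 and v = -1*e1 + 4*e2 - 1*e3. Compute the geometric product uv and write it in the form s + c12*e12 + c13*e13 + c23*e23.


In Cl(3,0): e_i^2 = 1, e_ie_j = -e_je_i for i != j.
Scalar part = u . v = (-2)*(-1) + (-5)*4 + (-1)*(-1)
= 2 + (-20) + 1 = -17
e12 coeff = (-2)*4 - (-5)*(-1) = -8 - 5 = -13
e13 coeff = (-2)*(-1) - (-1)*(-1) = 2 - 1 = 1
e23 coeff = (-5)*(-1) - (-1)*4 = 5 - (-4) = 9
uv = -17 - 13*e12 + 1*e13 + 9*e23


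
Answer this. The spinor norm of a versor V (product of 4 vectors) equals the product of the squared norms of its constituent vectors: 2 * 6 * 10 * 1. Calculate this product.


Spinor norm N(V) = |v1|^2 * |v2|^2 * ... * |v4|^2
= 2 * 6 * 10 * 1
Running product: 2, 12, 120, 120
N(V) = 120


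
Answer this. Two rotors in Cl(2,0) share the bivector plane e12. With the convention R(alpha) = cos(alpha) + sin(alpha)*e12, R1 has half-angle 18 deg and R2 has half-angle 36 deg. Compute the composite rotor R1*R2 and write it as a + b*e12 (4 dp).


Same-plane rotors commute and their half-angles add:
R1*R2 = cos(a1 + a2) + sin(a1 + a2)*e12.
a1 + a2 = 18 + 36 = 54 deg
cos(54 deg) = 0.5878
sin(54 deg) = 0.8090
R1*R2 = 0.5878 + 0.8090*e12


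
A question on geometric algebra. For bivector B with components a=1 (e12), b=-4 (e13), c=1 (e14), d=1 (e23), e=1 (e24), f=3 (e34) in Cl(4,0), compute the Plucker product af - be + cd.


Plucker relation: af - be + cd
a*f = 1*3 = 3
b*e = (-4)*1 = -4
c*d = 1*1 = 1
af - be + cd = 3 - (-4) + 1
= 8


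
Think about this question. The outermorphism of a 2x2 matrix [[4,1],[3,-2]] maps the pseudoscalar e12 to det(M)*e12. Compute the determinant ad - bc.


The outermorphism of a linear map f sends e1^e2 to f(e1)^f(e2).
f(e1) = 4*e1 + 3*e2
f(e2) = 1*e1 - 2*e2
f(e1) ^ f(e2) = (4*e1 + 3*e2) ^ (1*e1 - 2*e2)
= 4*(-2)*e12 + 3*1*e21
= (-8 - 3)*e12
= -11*e12
Coefficient = -11
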